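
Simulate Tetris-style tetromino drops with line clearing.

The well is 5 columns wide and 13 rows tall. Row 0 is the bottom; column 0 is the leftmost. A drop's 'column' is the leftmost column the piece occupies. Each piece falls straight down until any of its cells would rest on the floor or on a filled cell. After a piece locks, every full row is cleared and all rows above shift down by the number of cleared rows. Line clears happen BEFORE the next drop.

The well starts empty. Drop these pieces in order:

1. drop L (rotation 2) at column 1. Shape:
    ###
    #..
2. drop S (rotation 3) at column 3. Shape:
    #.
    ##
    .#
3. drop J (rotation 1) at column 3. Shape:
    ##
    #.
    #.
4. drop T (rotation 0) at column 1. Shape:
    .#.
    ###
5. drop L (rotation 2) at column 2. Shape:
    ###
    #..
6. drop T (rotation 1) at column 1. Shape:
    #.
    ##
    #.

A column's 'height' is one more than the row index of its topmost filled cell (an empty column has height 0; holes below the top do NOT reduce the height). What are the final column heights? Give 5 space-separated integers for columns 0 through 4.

Answer: 0 13 12 11 11

Derivation:
Drop 1: L rot2 at col 1 lands with bottom-row=0; cleared 0 line(s) (total 0); column heights now [0 2 2 2 0], max=2
Drop 2: S rot3 at col 3 lands with bottom-row=1; cleared 0 line(s) (total 0); column heights now [0 2 2 4 3], max=4
Drop 3: J rot1 at col 3 lands with bottom-row=4; cleared 0 line(s) (total 0); column heights now [0 2 2 7 7], max=7
Drop 4: T rot0 at col 1 lands with bottom-row=7; cleared 0 line(s) (total 0); column heights now [0 8 9 8 7], max=9
Drop 5: L rot2 at col 2 lands with bottom-row=9; cleared 0 line(s) (total 0); column heights now [0 8 11 11 11], max=11
Drop 6: T rot1 at col 1 lands with bottom-row=10; cleared 0 line(s) (total 0); column heights now [0 13 12 11 11], max=13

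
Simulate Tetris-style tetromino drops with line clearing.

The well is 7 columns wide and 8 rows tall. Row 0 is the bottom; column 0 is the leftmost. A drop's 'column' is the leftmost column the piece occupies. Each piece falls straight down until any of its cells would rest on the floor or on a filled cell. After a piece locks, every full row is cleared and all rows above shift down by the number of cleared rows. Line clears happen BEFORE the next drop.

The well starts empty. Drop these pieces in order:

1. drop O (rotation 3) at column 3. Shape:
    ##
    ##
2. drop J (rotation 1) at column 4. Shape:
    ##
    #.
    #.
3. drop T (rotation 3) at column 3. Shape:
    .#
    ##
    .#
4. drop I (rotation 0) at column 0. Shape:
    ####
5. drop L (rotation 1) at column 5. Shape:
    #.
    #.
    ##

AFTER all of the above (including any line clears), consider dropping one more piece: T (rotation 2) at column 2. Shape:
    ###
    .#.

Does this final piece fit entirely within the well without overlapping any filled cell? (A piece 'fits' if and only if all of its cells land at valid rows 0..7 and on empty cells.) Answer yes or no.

Answer: no

Derivation:
Drop 1: O rot3 at col 3 lands with bottom-row=0; cleared 0 line(s) (total 0); column heights now [0 0 0 2 2 0 0], max=2
Drop 2: J rot1 at col 4 lands with bottom-row=2; cleared 0 line(s) (total 0); column heights now [0 0 0 2 5 5 0], max=5
Drop 3: T rot3 at col 3 lands with bottom-row=5; cleared 0 line(s) (total 0); column heights now [0 0 0 7 8 5 0], max=8
Drop 4: I rot0 at col 0 lands with bottom-row=7; cleared 0 line(s) (total 0); column heights now [8 8 8 8 8 5 0], max=8
Drop 5: L rot1 at col 5 lands with bottom-row=5; cleared 0 line(s) (total 0); column heights now [8 8 8 8 8 8 6], max=8
Test piece T rot2 at col 2 (width 3): heights before test = [8 8 8 8 8 8 6]; fits = False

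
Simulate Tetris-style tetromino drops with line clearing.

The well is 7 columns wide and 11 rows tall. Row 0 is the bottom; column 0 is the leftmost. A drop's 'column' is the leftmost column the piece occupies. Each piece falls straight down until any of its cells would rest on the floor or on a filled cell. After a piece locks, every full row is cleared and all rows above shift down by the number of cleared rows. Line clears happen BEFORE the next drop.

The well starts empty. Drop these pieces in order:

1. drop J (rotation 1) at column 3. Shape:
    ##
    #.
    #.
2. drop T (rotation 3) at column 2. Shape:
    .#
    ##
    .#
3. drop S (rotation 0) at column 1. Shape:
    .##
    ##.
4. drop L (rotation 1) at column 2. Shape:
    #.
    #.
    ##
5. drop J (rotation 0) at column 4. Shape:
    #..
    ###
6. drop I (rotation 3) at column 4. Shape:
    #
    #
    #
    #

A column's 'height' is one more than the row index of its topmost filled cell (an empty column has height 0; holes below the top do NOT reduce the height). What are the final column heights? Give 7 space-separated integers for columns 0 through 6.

Drop 1: J rot1 at col 3 lands with bottom-row=0; cleared 0 line(s) (total 0); column heights now [0 0 0 3 3 0 0], max=3
Drop 2: T rot3 at col 2 lands with bottom-row=3; cleared 0 line(s) (total 0); column heights now [0 0 5 6 3 0 0], max=6
Drop 3: S rot0 at col 1 lands with bottom-row=5; cleared 0 line(s) (total 0); column heights now [0 6 7 7 3 0 0], max=7
Drop 4: L rot1 at col 2 lands with bottom-row=7; cleared 0 line(s) (total 0); column heights now [0 6 10 8 3 0 0], max=10
Drop 5: J rot0 at col 4 lands with bottom-row=3; cleared 0 line(s) (total 0); column heights now [0 6 10 8 5 4 4], max=10
Drop 6: I rot3 at col 4 lands with bottom-row=5; cleared 0 line(s) (total 0); column heights now [0 6 10 8 9 4 4], max=10

Answer: 0 6 10 8 9 4 4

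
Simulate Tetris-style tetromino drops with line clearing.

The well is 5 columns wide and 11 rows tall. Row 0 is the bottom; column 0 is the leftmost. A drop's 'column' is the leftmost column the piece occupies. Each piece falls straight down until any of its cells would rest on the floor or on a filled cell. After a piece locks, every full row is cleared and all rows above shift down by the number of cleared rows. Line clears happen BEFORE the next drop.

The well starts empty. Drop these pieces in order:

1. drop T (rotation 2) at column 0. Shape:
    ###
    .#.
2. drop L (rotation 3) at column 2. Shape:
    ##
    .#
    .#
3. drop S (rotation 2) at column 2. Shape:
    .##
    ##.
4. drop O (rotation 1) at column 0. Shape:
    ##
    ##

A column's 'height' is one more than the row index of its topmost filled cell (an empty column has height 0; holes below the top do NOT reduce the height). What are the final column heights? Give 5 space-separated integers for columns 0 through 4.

Drop 1: T rot2 at col 0 lands with bottom-row=0; cleared 0 line(s) (total 0); column heights now [2 2 2 0 0], max=2
Drop 2: L rot3 at col 2 lands with bottom-row=0; cleared 0 line(s) (total 0); column heights now [2 2 3 3 0], max=3
Drop 3: S rot2 at col 2 lands with bottom-row=3; cleared 0 line(s) (total 0); column heights now [2 2 4 5 5], max=5
Drop 4: O rot1 at col 0 lands with bottom-row=2; cleared 0 line(s) (total 0); column heights now [4 4 4 5 5], max=5

Answer: 4 4 4 5 5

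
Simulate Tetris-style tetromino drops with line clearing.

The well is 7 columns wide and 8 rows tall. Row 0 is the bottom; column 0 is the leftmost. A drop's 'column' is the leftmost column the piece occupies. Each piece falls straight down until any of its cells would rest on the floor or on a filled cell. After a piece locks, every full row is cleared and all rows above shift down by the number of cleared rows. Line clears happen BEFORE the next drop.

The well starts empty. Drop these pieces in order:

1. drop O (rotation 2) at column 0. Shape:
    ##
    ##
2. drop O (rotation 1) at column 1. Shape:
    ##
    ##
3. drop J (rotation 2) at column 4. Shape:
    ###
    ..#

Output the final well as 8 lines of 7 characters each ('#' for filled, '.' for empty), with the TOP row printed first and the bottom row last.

Answer: .......
.......
.......
.......
.##....
.##....
##..###
##....#

Derivation:
Drop 1: O rot2 at col 0 lands with bottom-row=0; cleared 0 line(s) (total 0); column heights now [2 2 0 0 0 0 0], max=2
Drop 2: O rot1 at col 1 lands with bottom-row=2; cleared 0 line(s) (total 0); column heights now [2 4 4 0 0 0 0], max=4
Drop 3: J rot2 at col 4 lands with bottom-row=0; cleared 0 line(s) (total 0); column heights now [2 4 4 0 2 2 2], max=4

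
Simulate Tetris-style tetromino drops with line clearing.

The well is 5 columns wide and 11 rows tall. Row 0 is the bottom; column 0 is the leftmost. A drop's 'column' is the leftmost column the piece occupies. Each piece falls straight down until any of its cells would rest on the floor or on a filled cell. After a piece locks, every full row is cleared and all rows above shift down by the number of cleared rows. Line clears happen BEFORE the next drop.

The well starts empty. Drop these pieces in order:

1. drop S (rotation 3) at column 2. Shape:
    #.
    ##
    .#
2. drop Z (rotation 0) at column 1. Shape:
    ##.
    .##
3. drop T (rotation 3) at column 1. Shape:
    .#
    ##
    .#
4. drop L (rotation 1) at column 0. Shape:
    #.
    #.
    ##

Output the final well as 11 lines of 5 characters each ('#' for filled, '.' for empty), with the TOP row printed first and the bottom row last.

Drop 1: S rot3 at col 2 lands with bottom-row=0; cleared 0 line(s) (total 0); column heights now [0 0 3 2 0], max=3
Drop 2: Z rot0 at col 1 lands with bottom-row=3; cleared 0 line(s) (total 0); column heights now [0 5 5 4 0], max=5
Drop 3: T rot3 at col 1 lands with bottom-row=5; cleared 0 line(s) (total 0); column heights now [0 7 8 4 0], max=8
Drop 4: L rot1 at col 0 lands with bottom-row=7; cleared 0 line(s) (total 0); column heights now [10 8 8 4 0], max=10

Answer: .....
#....
#....
###..
.##..
..#..
.##..
..##.
..#..
..##.
...#.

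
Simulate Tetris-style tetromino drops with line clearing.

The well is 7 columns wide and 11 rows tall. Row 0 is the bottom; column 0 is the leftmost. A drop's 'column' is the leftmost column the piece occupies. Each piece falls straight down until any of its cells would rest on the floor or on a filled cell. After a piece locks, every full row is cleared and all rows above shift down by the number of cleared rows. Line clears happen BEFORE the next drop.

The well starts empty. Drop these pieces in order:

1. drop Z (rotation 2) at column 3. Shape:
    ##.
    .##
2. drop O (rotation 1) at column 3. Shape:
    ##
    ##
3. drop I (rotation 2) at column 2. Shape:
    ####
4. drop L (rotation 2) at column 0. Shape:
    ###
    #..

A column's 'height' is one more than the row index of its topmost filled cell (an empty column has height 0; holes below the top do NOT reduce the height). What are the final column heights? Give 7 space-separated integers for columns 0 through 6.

Answer: 6 6 6 5 5 5 0

Derivation:
Drop 1: Z rot2 at col 3 lands with bottom-row=0; cleared 0 line(s) (total 0); column heights now [0 0 0 2 2 1 0], max=2
Drop 2: O rot1 at col 3 lands with bottom-row=2; cleared 0 line(s) (total 0); column heights now [0 0 0 4 4 1 0], max=4
Drop 3: I rot2 at col 2 lands with bottom-row=4; cleared 0 line(s) (total 0); column heights now [0 0 5 5 5 5 0], max=5
Drop 4: L rot2 at col 0 lands with bottom-row=4; cleared 0 line(s) (total 0); column heights now [6 6 6 5 5 5 0], max=6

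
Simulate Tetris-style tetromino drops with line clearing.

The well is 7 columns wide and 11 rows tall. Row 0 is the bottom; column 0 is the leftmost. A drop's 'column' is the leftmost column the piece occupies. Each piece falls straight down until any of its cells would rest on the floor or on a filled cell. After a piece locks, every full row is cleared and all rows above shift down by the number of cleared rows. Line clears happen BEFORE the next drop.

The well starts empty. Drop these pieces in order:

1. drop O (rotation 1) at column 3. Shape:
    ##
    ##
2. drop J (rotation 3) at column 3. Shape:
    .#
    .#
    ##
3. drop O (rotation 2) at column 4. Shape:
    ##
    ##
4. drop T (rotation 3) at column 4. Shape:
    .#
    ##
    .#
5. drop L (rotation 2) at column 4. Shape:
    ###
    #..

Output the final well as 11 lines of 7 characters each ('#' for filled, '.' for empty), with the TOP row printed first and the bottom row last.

Answer: ....###
....##.
....##.
.....#.
....##.
....##.
....#..
....#..
...##..
...##..
...##..

Derivation:
Drop 1: O rot1 at col 3 lands with bottom-row=0; cleared 0 line(s) (total 0); column heights now [0 0 0 2 2 0 0], max=2
Drop 2: J rot3 at col 3 lands with bottom-row=2; cleared 0 line(s) (total 0); column heights now [0 0 0 3 5 0 0], max=5
Drop 3: O rot2 at col 4 lands with bottom-row=5; cleared 0 line(s) (total 0); column heights now [0 0 0 3 7 7 0], max=7
Drop 4: T rot3 at col 4 lands with bottom-row=7; cleared 0 line(s) (total 0); column heights now [0 0 0 3 9 10 0], max=10
Drop 5: L rot2 at col 4 lands with bottom-row=9; cleared 0 line(s) (total 0); column heights now [0 0 0 3 11 11 11], max=11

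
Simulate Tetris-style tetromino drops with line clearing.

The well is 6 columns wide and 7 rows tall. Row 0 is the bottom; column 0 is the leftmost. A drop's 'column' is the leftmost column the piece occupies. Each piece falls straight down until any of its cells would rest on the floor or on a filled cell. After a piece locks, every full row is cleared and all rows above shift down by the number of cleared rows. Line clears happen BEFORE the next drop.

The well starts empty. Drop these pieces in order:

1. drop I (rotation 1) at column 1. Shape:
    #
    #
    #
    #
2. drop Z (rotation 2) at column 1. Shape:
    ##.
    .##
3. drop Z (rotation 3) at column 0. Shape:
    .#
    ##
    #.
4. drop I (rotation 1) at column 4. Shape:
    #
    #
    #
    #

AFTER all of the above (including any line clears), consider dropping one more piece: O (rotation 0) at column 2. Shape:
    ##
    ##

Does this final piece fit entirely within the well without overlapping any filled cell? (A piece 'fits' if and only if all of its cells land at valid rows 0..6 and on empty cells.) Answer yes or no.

Answer: yes

Derivation:
Drop 1: I rot1 at col 1 lands with bottom-row=0; cleared 0 line(s) (total 0); column heights now [0 4 0 0 0 0], max=4
Drop 2: Z rot2 at col 1 lands with bottom-row=3; cleared 0 line(s) (total 0); column heights now [0 5 5 4 0 0], max=5
Drop 3: Z rot3 at col 0 lands with bottom-row=4; cleared 0 line(s) (total 0); column heights now [6 7 5 4 0 0], max=7
Drop 4: I rot1 at col 4 lands with bottom-row=0; cleared 0 line(s) (total 0); column heights now [6 7 5 4 4 0], max=7
Test piece O rot0 at col 2 (width 2): heights before test = [6 7 5 4 4 0]; fits = True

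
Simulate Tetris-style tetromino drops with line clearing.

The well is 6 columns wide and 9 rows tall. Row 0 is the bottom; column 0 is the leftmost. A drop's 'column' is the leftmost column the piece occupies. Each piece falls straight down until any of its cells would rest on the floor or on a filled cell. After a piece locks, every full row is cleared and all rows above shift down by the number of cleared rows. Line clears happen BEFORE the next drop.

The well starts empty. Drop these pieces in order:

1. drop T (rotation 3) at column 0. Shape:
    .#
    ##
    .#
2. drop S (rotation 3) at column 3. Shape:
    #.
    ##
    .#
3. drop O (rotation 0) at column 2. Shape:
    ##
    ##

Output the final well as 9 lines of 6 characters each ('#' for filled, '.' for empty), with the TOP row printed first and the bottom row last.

Drop 1: T rot3 at col 0 lands with bottom-row=0; cleared 0 line(s) (total 0); column heights now [2 3 0 0 0 0], max=3
Drop 2: S rot3 at col 3 lands with bottom-row=0; cleared 0 line(s) (total 0); column heights now [2 3 0 3 2 0], max=3
Drop 3: O rot0 at col 2 lands with bottom-row=3; cleared 0 line(s) (total 0); column heights now [2 3 5 5 2 0], max=5

Answer: ......
......
......
......
..##..
..##..
.#.#..
##.##.
.#..#.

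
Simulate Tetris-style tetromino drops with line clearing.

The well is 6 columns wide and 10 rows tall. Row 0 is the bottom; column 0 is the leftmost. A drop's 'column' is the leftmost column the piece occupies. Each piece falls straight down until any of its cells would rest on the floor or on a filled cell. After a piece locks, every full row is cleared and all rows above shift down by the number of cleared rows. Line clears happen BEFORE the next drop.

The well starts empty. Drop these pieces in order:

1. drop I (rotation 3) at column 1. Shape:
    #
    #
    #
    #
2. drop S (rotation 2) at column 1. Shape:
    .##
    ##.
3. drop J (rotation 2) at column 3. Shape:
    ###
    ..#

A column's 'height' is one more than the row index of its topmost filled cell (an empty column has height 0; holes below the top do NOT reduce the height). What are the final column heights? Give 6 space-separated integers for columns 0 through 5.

Drop 1: I rot3 at col 1 lands with bottom-row=0; cleared 0 line(s) (total 0); column heights now [0 4 0 0 0 0], max=4
Drop 2: S rot2 at col 1 lands with bottom-row=4; cleared 0 line(s) (total 0); column heights now [0 5 6 6 0 0], max=6
Drop 3: J rot2 at col 3 lands with bottom-row=5; cleared 0 line(s) (total 0); column heights now [0 5 6 7 7 7], max=7

Answer: 0 5 6 7 7 7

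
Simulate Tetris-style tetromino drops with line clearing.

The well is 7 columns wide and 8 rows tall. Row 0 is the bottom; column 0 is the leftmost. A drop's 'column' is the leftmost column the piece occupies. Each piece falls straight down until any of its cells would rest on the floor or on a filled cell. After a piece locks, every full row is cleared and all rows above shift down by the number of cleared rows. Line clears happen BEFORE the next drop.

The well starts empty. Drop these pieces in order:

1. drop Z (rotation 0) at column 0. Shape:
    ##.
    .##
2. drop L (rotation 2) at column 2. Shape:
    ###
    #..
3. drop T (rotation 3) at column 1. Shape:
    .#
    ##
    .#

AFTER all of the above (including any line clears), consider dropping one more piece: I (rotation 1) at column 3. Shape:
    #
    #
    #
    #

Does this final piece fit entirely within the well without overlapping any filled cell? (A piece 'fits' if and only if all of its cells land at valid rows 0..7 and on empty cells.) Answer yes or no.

Drop 1: Z rot0 at col 0 lands with bottom-row=0; cleared 0 line(s) (total 0); column heights now [2 2 1 0 0 0 0], max=2
Drop 2: L rot2 at col 2 lands with bottom-row=1; cleared 0 line(s) (total 0); column heights now [2 2 3 3 3 0 0], max=3
Drop 3: T rot3 at col 1 lands with bottom-row=3; cleared 0 line(s) (total 0); column heights now [2 5 6 3 3 0 0], max=6
Test piece I rot1 at col 3 (width 1): heights before test = [2 5 6 3 3 0 0]; fits = True

Answer: yes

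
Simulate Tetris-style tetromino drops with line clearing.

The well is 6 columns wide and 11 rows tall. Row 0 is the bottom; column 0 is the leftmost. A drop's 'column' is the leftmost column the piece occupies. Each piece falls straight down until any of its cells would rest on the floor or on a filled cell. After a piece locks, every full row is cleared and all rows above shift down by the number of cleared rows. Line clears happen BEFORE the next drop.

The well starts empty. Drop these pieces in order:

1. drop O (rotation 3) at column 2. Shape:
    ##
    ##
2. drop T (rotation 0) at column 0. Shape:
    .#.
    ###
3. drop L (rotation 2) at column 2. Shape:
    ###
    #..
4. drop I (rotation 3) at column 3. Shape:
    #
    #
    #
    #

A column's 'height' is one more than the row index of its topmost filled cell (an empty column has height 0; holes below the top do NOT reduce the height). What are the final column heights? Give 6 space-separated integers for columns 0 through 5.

Answer: 3 4 5 9 5 0

Derivation:
Drop 1: O rot3 at col 2 lands with bottom-row=0; cleared 0 line(s) (total 0); column heights now [0 0 2 2 0 0], max=2
Drop 2: T rot0 at col 0 lands with bottom-row=2; cleared 0 line(s) (total 0); column heights now [3 4 3 2 0 0], max=4
Drop 3: L rot2 at col 2 lands with bottom-row=3; cleared 0 line(s) (total 0); column heights now [3 4 5 5 5 0], max=5
Drop 4: I rot3 at col 3 lands with bottom-row=5; cleared 0 line(s) (total 0); column heights now [3 4 5 9 5 0], max=9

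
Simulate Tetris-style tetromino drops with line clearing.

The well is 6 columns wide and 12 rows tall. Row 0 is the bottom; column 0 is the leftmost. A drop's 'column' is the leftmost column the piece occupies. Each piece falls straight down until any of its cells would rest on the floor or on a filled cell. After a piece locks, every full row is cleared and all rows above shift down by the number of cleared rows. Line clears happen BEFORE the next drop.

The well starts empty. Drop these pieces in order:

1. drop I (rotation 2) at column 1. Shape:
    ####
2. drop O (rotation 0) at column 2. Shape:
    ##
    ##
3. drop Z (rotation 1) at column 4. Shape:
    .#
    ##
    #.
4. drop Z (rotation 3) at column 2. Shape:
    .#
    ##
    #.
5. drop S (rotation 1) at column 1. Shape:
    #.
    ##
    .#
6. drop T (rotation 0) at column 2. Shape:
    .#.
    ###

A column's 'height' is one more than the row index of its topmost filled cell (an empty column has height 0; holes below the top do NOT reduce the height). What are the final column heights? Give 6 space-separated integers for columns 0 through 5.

Drop 1: I rot2 at col 1 lands with bottom-row=0; cleared 0 line(s) (total 0); column heights now [0 1 1 1 1 0], max=1
Drop 2: O rot0 at col 2 lands with bottom-row=1; cleared 0 line(s) (total 0); column heights now [0 1 3 3 1 0], max=3
Drop 3: Z rot1 at col 4 lands with bottom-row=1; cleared 0 line(s) (total 0); column heights now [0 1 3 3 3 4], max=4
Drop 4: Z rot3 at col 2 lands with bottom-row=3; cleared 0 line(s) (total 0); column heights now [0 1 5 6 3 4], max=6
Drop 5: S rot1 at col 1 lands with bottom-row=5; cleared 0 line(s) (total 0); column heights now [0 8 7 6 3 4], max=8
Drop 6: T rot0 at col 2 lands with bottom-row=7; cleared 0 line(s) (total 0); column heights now [0 8 8 9 8 4], max=9

Answer: 0 8 8 9 8 4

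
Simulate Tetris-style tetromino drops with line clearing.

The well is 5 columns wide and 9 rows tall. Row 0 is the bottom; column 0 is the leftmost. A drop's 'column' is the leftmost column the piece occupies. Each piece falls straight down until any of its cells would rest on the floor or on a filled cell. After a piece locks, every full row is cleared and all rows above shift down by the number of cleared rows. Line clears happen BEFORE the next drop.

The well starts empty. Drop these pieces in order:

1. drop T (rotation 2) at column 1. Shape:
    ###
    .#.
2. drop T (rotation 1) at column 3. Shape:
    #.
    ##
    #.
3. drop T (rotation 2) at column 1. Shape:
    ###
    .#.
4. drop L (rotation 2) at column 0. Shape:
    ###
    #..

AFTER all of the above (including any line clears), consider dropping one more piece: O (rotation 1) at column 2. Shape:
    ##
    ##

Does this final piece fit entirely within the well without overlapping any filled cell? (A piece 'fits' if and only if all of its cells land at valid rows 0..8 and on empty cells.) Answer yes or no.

Answer: yes

Derivation:
Drop 1: T rot2 at col 1 lands with bottom-row=0; cleared 0 line(s) (total 0); column heights now [0 2 2 2 0], max=2
Drop 2: T rot1 at col 3 lands with bottom-row=2; cleared 0 line(s) (total 0); column heights now [0 2 2 5 4], max=5
Drop 3: T rot2 at col 1 lands with bottom-row=4; cleared 0 line(s) (total 0); column heights now [0 6 6 6 4], max=6
Drop 4: L rot2 at col 0 lands with bottom-row=5; cleared 0 line(s) (total 0); column heights now [7 7 7 6 4], max=7
Test piece O rot1 at col 2 (width 2): heights before test = [7 7 7 6 4]; fits = True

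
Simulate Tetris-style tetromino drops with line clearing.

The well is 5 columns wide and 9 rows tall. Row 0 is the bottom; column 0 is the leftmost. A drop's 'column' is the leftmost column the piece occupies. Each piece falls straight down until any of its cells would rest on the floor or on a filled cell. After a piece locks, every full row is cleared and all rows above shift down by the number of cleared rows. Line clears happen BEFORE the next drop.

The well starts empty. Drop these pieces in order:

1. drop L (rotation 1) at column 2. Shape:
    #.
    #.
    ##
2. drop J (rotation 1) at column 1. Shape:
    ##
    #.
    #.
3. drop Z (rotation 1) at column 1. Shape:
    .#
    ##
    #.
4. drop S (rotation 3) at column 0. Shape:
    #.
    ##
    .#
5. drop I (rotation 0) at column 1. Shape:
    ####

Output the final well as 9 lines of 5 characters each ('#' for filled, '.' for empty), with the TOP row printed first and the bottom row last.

Answer: .....
##...
.##..
.##..
.#...
.##..
.##..
.##..
..##.

Derivation:
Drop 1: L rot1 at col 2 lands with bottom-row=0; cleared 0 line(s) (total 0); column heights now [0 0 3 1 0], max=3
Drop 2: J rot1 at col 1 lands with bottom-row=1; cleared 0 line(s) (total 0); column heights now [0 4 4 1 0], max=4
Drop 3: Z rot1 at col 1 lands with bottom-row=4; cleared 0 line(s) (total 0); column heights now [0 6 7 1 0], max=7
Drop 4: S rot3 at col 0 lands with bottom-row=6; cleared 0 line(s) (total 0); column heights now [9 8 7 1 0], max=9
Drop 5: I rot0 at col 1 lands with bottom-row=8; cleared 1 line(s) (total 1); column heights now [8 8 7 1 0], max=8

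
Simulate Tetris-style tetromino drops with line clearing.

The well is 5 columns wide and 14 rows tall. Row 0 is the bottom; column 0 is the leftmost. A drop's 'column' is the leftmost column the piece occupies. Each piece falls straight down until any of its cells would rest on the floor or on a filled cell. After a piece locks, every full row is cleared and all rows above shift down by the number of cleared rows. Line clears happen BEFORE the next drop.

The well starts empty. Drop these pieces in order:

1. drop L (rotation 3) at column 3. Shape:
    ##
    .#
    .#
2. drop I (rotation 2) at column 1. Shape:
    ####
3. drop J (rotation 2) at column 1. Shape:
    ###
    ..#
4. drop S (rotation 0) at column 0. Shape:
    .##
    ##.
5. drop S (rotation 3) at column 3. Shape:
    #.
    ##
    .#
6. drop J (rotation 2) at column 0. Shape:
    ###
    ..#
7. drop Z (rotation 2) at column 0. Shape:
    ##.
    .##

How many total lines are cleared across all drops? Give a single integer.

Drop 1: L rot3 at col 3 lands with bottom-row=0; cleared 0 line(s) (total 0); column heights now [0 0 0 3 3], max=3
Drop 2: I rot2 at col 1 lands with bottom-row=3; cleared 0 line(s) (total 0); column heights now [0 4 4 4 4], max=4
Drop 3: J rot2 at col 1 lands with bottom-row=4; cleared 0 line(s) (total 0); column heights now [0 6 6 6 4], max=6
Drop 4: S rot0 at col 0 lands with bottom-row=6; cleared 0 line(s) (total 0); column heights now [7 8 8 6 4], max=8
Drop 5: S rot3 at col 3 lands with bottom-row=5; cleared 0 line(s) (total 0); column heights now [7 8 8 8 7], max=8
Drop 6: J rot2 at col 0 lands with bottom-row=8; cleared 0 line(s) (total 0); column heights now [10 10 10 8 7], max=10
Drop 7: Z rot2 at col 0 lands with bottom-row=10; cleared 0 line(s) (total 0); column heights now [12 12 11 8 7], max=12

Answer: 0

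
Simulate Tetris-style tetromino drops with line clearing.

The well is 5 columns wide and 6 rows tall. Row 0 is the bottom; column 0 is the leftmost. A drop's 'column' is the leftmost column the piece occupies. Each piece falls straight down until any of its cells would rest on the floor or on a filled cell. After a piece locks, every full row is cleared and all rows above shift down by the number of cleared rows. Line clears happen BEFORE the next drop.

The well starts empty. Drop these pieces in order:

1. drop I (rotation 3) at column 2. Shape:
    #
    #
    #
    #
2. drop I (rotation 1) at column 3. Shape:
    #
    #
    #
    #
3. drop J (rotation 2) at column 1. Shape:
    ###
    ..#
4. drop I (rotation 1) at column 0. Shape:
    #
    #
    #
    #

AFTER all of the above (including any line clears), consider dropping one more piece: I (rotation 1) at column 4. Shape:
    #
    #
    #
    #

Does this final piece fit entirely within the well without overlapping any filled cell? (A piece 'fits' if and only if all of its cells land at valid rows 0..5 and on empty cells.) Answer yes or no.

Drop 1: I rot3 at col 2 lands with bottom-row=0; cleared 0 line(s) (total 0); column heights now [0 0 4 0 0], max=4
Drop 2: I rot1 at col 3 lands with bottom-row=0; cleared 0 line(s) (total 0); column heights now [0 0 4 4 0], max=4
Drop 3: J rot2 at col 1 lands with bottom-row=4; cleared 0 line(s) (total 0); column heights now [0 6 6 6 0], max=6
Drop 4: I rot1 at col 0 lands with bottom-row=0; cleared 0 line(s) (total 0); column heights now [4 6 6 6 0], max=6
Test piece I rot1 at col 4 (width 1): heights before test = [4 6 6 6 0]; fits = True

Answer: yes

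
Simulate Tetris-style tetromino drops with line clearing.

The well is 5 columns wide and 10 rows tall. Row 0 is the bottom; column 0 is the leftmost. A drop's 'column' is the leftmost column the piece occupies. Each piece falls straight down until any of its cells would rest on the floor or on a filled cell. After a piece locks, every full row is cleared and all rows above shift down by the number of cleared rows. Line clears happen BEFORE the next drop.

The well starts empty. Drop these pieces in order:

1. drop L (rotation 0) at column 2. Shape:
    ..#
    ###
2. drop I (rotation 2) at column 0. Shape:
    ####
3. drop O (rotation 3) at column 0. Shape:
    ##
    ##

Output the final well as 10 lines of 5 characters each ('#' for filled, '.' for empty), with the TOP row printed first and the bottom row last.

Answer: .....
.....
.....
.....
.....
.....
.....
.....
.....
##...

Derivation:
Drop 1: L rot0 at col 2 lands with bottom-row=0; cleared 0 line(s) (total 0); column heights now [0 0 1 1 2], max=2
Drop 2: I rot2 at col 0 lands with bottom-row=1; cleared 1 line(s) (total 1); column heights now [0 0 1 1 1], max=1
Drop 3: O rot3 at col 0 lands with bottom-row=0; cleared 1 line(s) (total 2); column heights now [1 1 0 0 0], max=1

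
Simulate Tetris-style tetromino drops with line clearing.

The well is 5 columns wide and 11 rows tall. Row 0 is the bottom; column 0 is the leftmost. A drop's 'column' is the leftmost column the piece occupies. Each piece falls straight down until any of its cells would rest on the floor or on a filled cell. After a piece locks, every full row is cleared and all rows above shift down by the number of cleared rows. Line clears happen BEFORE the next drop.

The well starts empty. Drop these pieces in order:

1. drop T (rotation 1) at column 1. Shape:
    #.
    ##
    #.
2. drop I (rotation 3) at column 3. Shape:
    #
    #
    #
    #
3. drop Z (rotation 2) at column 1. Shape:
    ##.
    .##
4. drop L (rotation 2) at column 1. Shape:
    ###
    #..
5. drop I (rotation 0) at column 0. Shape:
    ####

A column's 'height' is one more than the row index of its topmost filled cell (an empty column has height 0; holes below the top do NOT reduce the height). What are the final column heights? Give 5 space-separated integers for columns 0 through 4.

Drop 1: T rot1 at col 1 lands with bottom-row=0; cleared 0 line(s) (total 0); column heights now [0 3 2 0 0], max=3
Drop 2: I rot3 at col 3 lands with bottom-row=0; cleared 0 line(s) (total 0); column heights now [0 3 2 4 0], max=4
Drop 3: Z rot2 at col 1 lands with bottom-row=4; cleared 0 line(s) (total 0); column heights now [0 6 6 5 0], max=6
Drop 4: L rot2 at col 1 lands with bottom-row=6; cleared 0 line(s) (total 0); column heights now [0 8 8 8 0], max=8
Drop 5: I rot0 at col 0 lands with bottom-row=8; cleared 0 line(s) (total 0); column heights now [9 9 9 9 0], max=9

Answer: 9 9 9 9 0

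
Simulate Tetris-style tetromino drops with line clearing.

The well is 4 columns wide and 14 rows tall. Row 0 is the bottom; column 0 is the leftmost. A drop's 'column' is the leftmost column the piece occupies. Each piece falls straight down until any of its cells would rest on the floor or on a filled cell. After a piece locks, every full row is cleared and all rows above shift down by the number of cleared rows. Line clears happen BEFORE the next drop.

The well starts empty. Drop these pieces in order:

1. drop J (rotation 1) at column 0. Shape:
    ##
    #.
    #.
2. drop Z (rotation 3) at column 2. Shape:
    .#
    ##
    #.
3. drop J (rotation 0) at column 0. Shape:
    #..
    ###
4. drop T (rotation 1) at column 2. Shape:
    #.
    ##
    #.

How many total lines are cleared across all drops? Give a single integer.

Answer: 0

Derivation:
Drop 1: J rot1 at col 0 lands with bottom-row=0; cleared 0 line(s) (total 0); column heights now [3 3 0 0], max=3
Drop 2: Z rot3 at col 2 lands with bottom-row=0; cleared 0 line(s) (total 0); column heights now [3 3 2 3], max=3
Drop 3: J rot0 at col 0 lands with bottom-row=3; cleared 0 line(s) (total 0); column heights now [5 4 4 3], max=5
Drop 4: T rot1 at col 2 lands with bottom-row=4; cleared 0 line(s) (total 0); column heights now [5 4 7 6], max=7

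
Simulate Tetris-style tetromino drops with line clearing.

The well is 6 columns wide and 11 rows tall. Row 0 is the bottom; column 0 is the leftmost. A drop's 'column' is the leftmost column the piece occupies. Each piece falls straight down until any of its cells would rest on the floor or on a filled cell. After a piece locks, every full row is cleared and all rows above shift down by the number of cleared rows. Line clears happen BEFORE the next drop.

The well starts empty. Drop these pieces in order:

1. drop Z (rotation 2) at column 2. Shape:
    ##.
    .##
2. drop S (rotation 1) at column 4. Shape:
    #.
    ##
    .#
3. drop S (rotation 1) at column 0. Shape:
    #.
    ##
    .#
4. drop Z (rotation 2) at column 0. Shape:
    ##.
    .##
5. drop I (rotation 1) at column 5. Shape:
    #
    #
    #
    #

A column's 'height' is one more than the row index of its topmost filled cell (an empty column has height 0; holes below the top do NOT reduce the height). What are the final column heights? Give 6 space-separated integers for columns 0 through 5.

Answer: 3 3 2 1 2 5

Derivation:
Drop 1: Z rot2 at col 2 lands with bottom-row=0; cleared 0 line(s) (total 0); column heights now [0 0 2 2 1 0], max=2
Drop 2: S rot1 at col 4 lands with bottom-row=0; cleared 0 line(s) (total 0); column heights now [0 0 2 2 3 2], max=3
Drop 3: S rot1 at col 0 lands with bottom-row=0; cleared 1 line(s) (total 1); column heights now [2 1 0 1 2 1], max=2
Drop 4: Z rot2 at col 0 lands with bottom-row=1; cleared 0 line(s) (total 1); column heights now [3 3 2 1 2 1], max=3
Drop 5: I rot1 at col 5 lands with bottom-row=1; cleared 0 line(s) (total 1); column heights now [3 3 2 1 2 5], max=5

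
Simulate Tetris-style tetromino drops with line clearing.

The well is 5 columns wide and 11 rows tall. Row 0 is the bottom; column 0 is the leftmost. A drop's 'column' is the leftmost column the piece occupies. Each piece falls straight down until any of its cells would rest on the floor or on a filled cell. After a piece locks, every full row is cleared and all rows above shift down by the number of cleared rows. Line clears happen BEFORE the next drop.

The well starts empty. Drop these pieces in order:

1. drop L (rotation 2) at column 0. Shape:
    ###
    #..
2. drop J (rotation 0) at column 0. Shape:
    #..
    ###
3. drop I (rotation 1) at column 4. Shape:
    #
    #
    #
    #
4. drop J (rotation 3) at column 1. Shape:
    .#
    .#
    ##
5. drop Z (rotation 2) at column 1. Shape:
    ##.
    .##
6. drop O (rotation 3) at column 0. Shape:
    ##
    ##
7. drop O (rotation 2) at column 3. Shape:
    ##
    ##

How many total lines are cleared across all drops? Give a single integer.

Answer: 0

Derivation:
Drop 1: L rot2 at col 0 lands with bottom-row=0; cleared 0 line(s) (total 0); column heights now [2 2 2 0 0], max=2
Drop 2: J rot0 at col 0 lands with bottom-row=2; cleared 0 line(s) (total 0); column heights now [4 3 3 0 0], max=4
Drop 3: I rot1 at col 4 lands with bottom-row=0; cleared 0 line(s) (total 0); column heights now [4 3 3 0 4], max=4
Drop 4: J rot3 at col 1 lands with bottom-row=3; cleared 0 line(s) (total 0); column heights now [4 4 6 0 4], max=6
Drop 5: Z rot2 at col 1 lands with bottom-row=6; cleared 0 line(s) (total 0); column heights now [4 8 8 7 4], max=8
Drop 6: O rot3 at col 0 lands with bottom-row=8; cleared 0 line(s) (total 0); column heights now [10 10 8 7 4], max=10
Drop 7: O rot2 at col 3 lands with bottom-row=7; cleared 0 line(s) (total 0); column heights now [10 10 8 9 9], max=10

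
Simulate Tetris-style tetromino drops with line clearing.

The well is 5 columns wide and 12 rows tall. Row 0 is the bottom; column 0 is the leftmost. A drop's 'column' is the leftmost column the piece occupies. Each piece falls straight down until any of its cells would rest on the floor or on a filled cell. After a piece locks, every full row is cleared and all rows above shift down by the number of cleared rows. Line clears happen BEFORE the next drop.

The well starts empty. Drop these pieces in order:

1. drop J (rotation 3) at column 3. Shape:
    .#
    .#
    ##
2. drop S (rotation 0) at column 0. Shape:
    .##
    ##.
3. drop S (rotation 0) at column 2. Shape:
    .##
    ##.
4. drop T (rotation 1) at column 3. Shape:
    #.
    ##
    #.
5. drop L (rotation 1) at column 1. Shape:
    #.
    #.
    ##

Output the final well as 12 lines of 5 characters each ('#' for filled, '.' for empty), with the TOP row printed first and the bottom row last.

Answer: .....
.....
.....
.....
.....
...#.
.#.##
.#.#.
.####
..###
.##.#
##.##

Derivation:
Drop 1: J rot3 at col 3 lands with bottom-row=0; cleared 0 line(s) (total 0); column heights now [0 0 0 1 3], max=3
Drop 2: S rot0 at col 0 lands with bottom-row=0; cleared 0 line(s) (total 0); column heights now [1 2 2 1 3], max=3
Drop 3: S rot0 at col 2 lands with bottom-row=2; cleared 0 line(s) (total 0); column heights now [1 2 3 4 4], max=4
Drop 4: T rot1 at col 3 lands with bottom-row=4; cleared 0 line(s) (total 0); column heights now [1 2 3 7 6], max=7
Drop 5: L rot1 at col 1 lands with bottom-row=3; cleared 0 line(s) (total 0); column heights now [1 6 4 7 6], max=7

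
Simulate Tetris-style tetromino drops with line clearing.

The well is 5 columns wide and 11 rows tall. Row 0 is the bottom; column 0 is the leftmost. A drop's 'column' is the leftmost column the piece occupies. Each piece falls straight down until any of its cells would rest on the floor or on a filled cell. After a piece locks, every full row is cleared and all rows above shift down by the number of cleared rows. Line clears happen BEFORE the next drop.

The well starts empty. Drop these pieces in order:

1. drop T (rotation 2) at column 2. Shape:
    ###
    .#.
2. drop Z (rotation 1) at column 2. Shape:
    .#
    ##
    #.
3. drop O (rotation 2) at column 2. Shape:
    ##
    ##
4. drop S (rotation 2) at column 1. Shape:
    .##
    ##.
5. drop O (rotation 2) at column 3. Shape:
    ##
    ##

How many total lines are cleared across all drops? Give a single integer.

Answer: 0

Derivation:
Drop 1: T rot2 at col 2 lands with bottom-row=0; cleared 0 line(s) (total 0); column heights now [0 0 2 2 2], max=2
Drop 2: Z rot1 at col 2 lands with bottom-row=2; cleared 0 line(s) (total 0); column heights now [0 0 4 5 2], max=5
Drop 3: O rot2 at col 2 lands with bottom-row=5; cleared 0 line(s) (total 0); column heights now [0 0 7 7 2], max=7
Drop 4: S rot2 at col 1 lands with bottom-row=7; cleared 0 line(s) (total 0); column heights now [0 8 9 9 2], max=9
Drop 5: O rot2 at col 3 lands with bottom-row=9; cleared 0 line(s) (total 0); column heights now [0 8 9 11 11], max=11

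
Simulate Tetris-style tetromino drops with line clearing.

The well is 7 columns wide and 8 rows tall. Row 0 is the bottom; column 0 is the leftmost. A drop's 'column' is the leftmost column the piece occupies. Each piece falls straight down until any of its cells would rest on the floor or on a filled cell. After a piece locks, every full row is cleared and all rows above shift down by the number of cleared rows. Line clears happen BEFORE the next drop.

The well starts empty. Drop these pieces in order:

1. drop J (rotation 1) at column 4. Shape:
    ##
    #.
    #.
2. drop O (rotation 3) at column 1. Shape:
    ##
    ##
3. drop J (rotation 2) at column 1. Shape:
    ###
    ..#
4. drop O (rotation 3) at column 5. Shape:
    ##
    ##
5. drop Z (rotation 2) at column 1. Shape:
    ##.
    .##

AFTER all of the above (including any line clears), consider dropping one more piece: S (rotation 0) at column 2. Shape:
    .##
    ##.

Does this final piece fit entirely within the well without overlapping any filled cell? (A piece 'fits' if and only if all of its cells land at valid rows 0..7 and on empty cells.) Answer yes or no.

Drop 1: J rot1 at col 4 lands with bottom-row=0; cleared 0 line(s) (total 0); column heights now [0 0 0 0 3 3 0], max=3
Drop 2: O rot3 at col 1 lands with bottom-row=0; cleared 0 line(s) (total 0); column heights now [0 2 2 0 3 3 0], max=3
Drop 3: J rot2 at col 1 lands with bottom-row=1; cleared 0 line(s) (total 0); column heights now [0 3 3 3 3 3 0], max=3
Drop 4: O rot3 at col 5 lands with bottom-row=3; cleared 0 line(s) (total 0); column heights now [0 3 3 3 3 5 5], max=5
Drop 5: Z rot2 at col 1 lands with bottom-row=3; cleared 0 line(s) (total 0); column heights now [0 5 5 4 3 5 5], max=5
Test piece S rot0 at col 2 (width 3): heights before test = [0 5 5 4 3 5 5]; fits = True

Answer: yes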